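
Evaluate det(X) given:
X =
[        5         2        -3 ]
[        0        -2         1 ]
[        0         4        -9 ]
det(X) = 70

Expand along row 0 (cofactor expansion): det(X) = a*(e*i - f*h) - b*(d*i - f*g) + c*(d*h - e*g), where the 3×3 is [[a, b, c], [d, e, f], [g, h, i]].
Minor M_00 = (-2)*(-9) - (1)*(4) = 18 - 4 = 14.
Minor M_01 = (0)*(-9) - (1)*(0) = 0 - 0 = 0.
Minor M_02 = (0)*(4) - (-2)*(0) = 0 - 0 = 0.
det(X) = (5)*(14) - (2)*(0) + (-3)*(0) = 70 + 0 + 0 = 70.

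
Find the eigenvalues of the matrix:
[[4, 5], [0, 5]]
λ = 4 and λ = 5

Characteristic equation: det(A - λI) = 0
λ² - (trace)λ + (det) = 0
λ² - (9)λ + (20) = 0
λ² - 9λ + 20 = 0
Solving: λ = 4, 5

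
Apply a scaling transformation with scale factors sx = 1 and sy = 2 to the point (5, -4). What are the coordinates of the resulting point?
(5, -8)

Scaling matrix:
[[1, 0], [0, 2]]
Result: (5 × 1, -4 × 2) = (5, -8)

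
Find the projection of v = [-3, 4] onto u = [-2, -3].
[12/13, 18/13]

The projection of v onto u is proj_u(v) = ((v·u) / (u·u)) · u.
v·u = (-3)*(-2) + (4)*(-3) = -6.
u·u = (-2)*(-2) + (-3)*(-3) = 13.
coefficient = -6 / 13 = -6/13.
proj_u(v) = -6/13 · [-2, -3] = [12/13, 18/13].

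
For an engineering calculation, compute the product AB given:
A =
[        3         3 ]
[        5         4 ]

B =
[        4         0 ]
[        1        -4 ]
AB =
[       15       -12 ]
[       24       -16 ]

Matrix multiplication: (AB)[i][j] = sum over k of A[i][k] * B[k][j].
  (AB)[0][0] = (3)*(4) + (3)*(1) = 15
  (AB)[0][1] = (3)*(0) + (3)*(-4) = -12
  (AB)[1][0] = (5)*(4) + (4)*(1) = 24
  (AB)[1][1] = (5)*(0) + (4)*(-4) = -16
AB =
[       15       -12 ]
[       24       -16 ]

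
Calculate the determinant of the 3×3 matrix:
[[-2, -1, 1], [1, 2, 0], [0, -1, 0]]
-1

Expansion along first row:
det = -2·det([[2,0],[-1,0]]) - -1·det([[1,0],[0,0]]) + 1·det([[1,2],[0,-1]])
    = -2·(2·0 - 0·-1) - -1·(1·0 - 0·0) + 1·(1·-1 - 2·0)
    = -2·0 - -1·0 + 1·-1
    = 0 + 0 + -1 = -1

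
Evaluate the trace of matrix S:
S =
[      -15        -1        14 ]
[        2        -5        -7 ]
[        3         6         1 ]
tr(S) = -15 - 5 + 1 = -19

The trace of a square matrix is the sum of its diagonal entries.
Diagonal entries of S: S[0][0] = -15, S[1][1] = -5, S[2][2] = 1.
tr(S) = -15 - 5 + 1 = -19.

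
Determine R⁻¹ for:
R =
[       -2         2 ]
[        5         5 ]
det(R) = -20
R⁻¹ =
[     -1/4      1/10 ]
[      1/4      1/10 ]

For a 2×2 matrix R = [[a, b], [c, d]] with det(R) ≠ 0, R⁻¹ = (1/det(R)) * [[d, -b], [-c, a]].
det(R) = (-2)*(5) - (2)*(5) = -10 - 10 = -20.
R⁻¹ = (1/-20) * [[5, -2], [-5, -2]].
Dividing each entry by -20 and reducing:
R⁻¹ =
[     -1/4      1/10 ]
[      1/4      1/10 ]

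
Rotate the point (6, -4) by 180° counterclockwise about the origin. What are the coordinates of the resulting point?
(-6, 4)

Rotation matrix R(θ) = [[cos θ, -sin θ], [sin θ, cos θ]]; for θ = 180°:
R = [[-1, 0], [0, -1]]
Result: R × [6, -4]ᵀ = [-1·6 + (0)·-4, 0·6 + (-1)·-4]ᵀ = (-6, 4)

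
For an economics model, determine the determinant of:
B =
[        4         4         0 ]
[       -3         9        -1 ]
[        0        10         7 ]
det(B) = 376

Expand along row 0 (cofactor expansion): det(B) = a*(e*i - f*h) - b*(d*i - f*g) + c*(d*h - e*g), where the 3×3 is [[a, b, c], [d, e, f], [g, h, i]].
Minor M_00 = (9)*(7) - (-1)*(10) = 63 + 10 = 73.
Minor M_01 = (-3)*(7) - (-1)*(0) = -21 - 0 = -21.
Minor M_02 = (-3)*(10) - (9)*(0) = -30 - 0 = -30.
det(B) = (4)*(73) - (4)*(-21) + (0)*(-30) = 292 + 84 + 0 = 376.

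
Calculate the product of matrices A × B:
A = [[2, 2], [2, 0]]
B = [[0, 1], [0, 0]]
[[0, 2], [0, 2]]

Matrix multiplication:
C[0][0] = 2×0 + 2×0 = 0
C[0][1] = 2×1 + 2×0 = 2
C[1][0] = 2×0 + 0×0 = 0
C[1][1] = 2×1 + 0×0 = 2
Result: [[0, 2], [0, 2]]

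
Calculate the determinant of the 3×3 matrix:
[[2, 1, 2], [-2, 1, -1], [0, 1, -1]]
-6

Expansion along first row:
det = 2·det([[1,-1],[1,-1]]) - 1·det([[-2,-1],[0,-1]]) + 2·det([[-2,1],[0,1]])
    = 2·(1·-1 - -1·1) - 1·(-2·-1 - -1·0) + 2·(-2·1 - 1·0)
    = 2·0 - 1·2 + 2·-2
    = 0 + -2 + -4 = -6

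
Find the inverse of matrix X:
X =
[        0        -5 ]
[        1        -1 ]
det(X) = 5
X⁻¹ =
[     -1/5         1 ]
[     -1/5         0 ]

For a 2×2 matrix X = [[a, b], [c, d]] with det(X) ≠ 0, X⁻¹ = (1/det(X)) * [[d, -b], [-c, a]].
det(X) = (0)*(-1) - (-5)*(1) = 0 + 5 = 5.
X⁻¹ = (1/5) * [[-1, 5], [-1, 0]].
Dividing each entry by 5 and reducing:
X⁻¹ =
[     -1/5         1 ]
[     -1/5         0 ]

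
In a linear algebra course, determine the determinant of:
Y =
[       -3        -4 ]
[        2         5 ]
det(Y) = -7

For a 2×2 matrix [[a, b], [c, d]], det = a*d - b*c.
det(Y) = (-3)*(5) - (-4)*(2) = -15 + 8 = -7.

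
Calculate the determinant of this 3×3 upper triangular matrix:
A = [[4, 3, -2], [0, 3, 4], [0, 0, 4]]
48

The determinant of a triangular matrix is the product of its diagonal entries (the off-diagonal entries above the diagonal do not affect it).
det(A) = (4) * (3) * (4) = 48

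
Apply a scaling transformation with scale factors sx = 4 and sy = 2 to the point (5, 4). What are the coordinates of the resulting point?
(20, 8)

Scaling matrix:
[[4, 0], [0, 2]]
Result: (5 × 4, 4 × 2) = (20, 8)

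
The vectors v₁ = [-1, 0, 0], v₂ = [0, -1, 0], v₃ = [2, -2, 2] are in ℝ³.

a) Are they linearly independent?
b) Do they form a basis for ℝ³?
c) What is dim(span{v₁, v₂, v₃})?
Yes independent, yes basis, dim = 3

Stack v₁, v₂, v₃ as rows of a 3×3 matrix.
[[-1, 0, 0]; [0, -1, 0]; [2, -2, 2]] is already lower triangular with nonzero diagonal entries (-1, -1, 2), so its determinant is the product of the diagonal entries, det = (-1)·(-1)·(2) = 2 ≠ 0, and the rows are linearly independent.
Three linearly independent vectors in ℝ³ form a basis for ℝ³, so dim(span{v₁,v₂,v₃}) = 3.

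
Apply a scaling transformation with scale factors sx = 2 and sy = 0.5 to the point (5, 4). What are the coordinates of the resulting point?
(10, 2.0)

Scaling matrix:
[[2, 0], [0, 0.50]]
Result: (5 × 2, 4 × 0.5) = (10, 2.0)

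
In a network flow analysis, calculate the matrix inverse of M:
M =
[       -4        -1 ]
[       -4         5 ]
det(M) = -24
M⁻¹ =
[    -5/24     -1/24 ]
[     -1/6       1/6 ]

For a 2×2 matrix M = [[a, b], [c, d]] with det(M) ≠ 0, M⁻¹ = (1/det(M)) * [[d, -b], [-c, a]].
det(M) = (-4)*(5) - (-1)*(-4) = -20 - 4 = -24.
M⁻¹ = (1/-24) * [[5, 1], [4, -4]].
Dividing each entry by -24 and reducing:
M⁻¹ =
[    -5/24     -1/24 ]
[     -1/6       1/6 ]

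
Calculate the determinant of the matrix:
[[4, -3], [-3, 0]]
-9

For a 2×2 matrix [[a, b], [c, d]], det = ad - bc
det = (4)(0) - (-3)(-3) = 0 - 9 = -9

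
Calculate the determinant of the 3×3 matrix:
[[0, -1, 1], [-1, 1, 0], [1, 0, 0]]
-1

Expansion along first row:
det = 0·det([[1,0],[0,0]]) - -1·det([[-1,0],[1,0]]) + 1·det([[-1,1],[1,0]])
    = 0·(1·0 - 0·0) - -1·(-1·0 - 0·1) + 1·(-1·0 - 1·1)
    = 0·0 - -1·0 + 1·-1
    = 0 + 0 + -1 = -1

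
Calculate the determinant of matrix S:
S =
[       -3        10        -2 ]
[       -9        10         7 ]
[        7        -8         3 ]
det(S) = 498

Expand along row 0 (cofactor expansion): det(S) = a*(e*i - f*h) - b*(d*i - f*g) + c*(d*h - e*g), where the 3×3 is [[a, b, c], [d, e, f], [g, h, i]].
Minor M_00 = (10)*(3) - (7)*(-8) = 30 + 56 = 86.
Minor M_01 = (-9)*(3) - (7)*(7) = -27 - 49 = -76.
Minor M_02 = (-9)*(-8) - (10)*(7) = 72 - 70 = 2.
det(S) = (-3)*(86) - (10)*(-76) + (-2)*(2) = -258 + 760 - 4 = 498.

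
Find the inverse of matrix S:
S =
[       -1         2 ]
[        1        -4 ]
det(S) = 2
S⁻¹ =
[       -2        -1 ]
[     -1/2      -1/2 ]

For a 2×2 matrix S = [[a, b], [c, d]] with det(S) ≠ 0, S⁻¹ = (1/det(S)) * [[d, -b], [-c, a]].
det(S) = (-1)*(-4) - (2)*(1) = 4 - 2 = 2.
S⁻¹ = (1/2) * [[-4, -2], [-1, -1]].
Dividing each entry by 2 and reducing:
S⁻¹ =
[       -2        -1 ]
[     -1/2      -1/2 ]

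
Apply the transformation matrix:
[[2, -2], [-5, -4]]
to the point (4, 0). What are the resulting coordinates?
(8, -20)

Matrix multiplication:
[[2, -2], [-5, -4]] × [4, 0]ᵀ
= [2×4 + -2×0, -5×4 + -4×0]ᵀ
= [8.0000, -20.0000]ᵀ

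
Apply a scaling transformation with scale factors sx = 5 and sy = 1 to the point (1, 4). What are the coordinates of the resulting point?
(5, 4)

Scaling matrix:
[[5, 0], [0, 1]]
Result: (1 × 5, 4 × 1) = (5, 4)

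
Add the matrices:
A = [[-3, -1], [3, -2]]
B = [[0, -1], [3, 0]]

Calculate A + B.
[[-3, -2], [6, -2]]

Add corresponding elements:
(-3)+(0)=-3
(-1)+(-1)=-2
(3)+(3)=6
(-2)+(0)=-2
A + B = [[-3, -2], [6, -2]]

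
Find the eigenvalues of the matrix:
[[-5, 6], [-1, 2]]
λ = -4 and λ = 1

Characteristic equation: det(A - λI) = 0
λ² - (trace)λ + (det) = 0
λ² - (-3)λ + (-4) = 0
λ² + 3λ - 4 = 0
Solving: λ = -4, 1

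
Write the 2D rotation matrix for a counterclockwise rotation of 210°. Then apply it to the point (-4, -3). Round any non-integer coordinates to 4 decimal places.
R = [[-√3/2, 1/2], [-1/2, -√3/2]]; R·(-4, -3) = (1.9641, 4.5981)

Rotation matrix formula: R(θ) = [[cos θ, -sin θ], [sin θ, cos θ]]
For θ = 210°:
cos(210°) = -√3/2
sin(210°) = -1/2
R = [[-√3/2, 1/2], [-1/2, -√3/2]]
Apply to (-4, -3): [-√3/2·-4 + (1/2)·-3, -1/2·-4 + -√3/2·-3] = (1.9641, 4.5981)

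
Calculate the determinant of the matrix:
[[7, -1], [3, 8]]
59

For a 2×2 matrix [[a, b], [c, d]], det = ad - bc
det = (7)(8) - (-1)(3) = 56 - -3 = 59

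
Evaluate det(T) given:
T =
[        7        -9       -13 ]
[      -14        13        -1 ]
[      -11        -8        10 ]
det(T) = -3820

Expand along row 0 (cofactor expansion): det(T) = a*(e*i - f*h) - b*(d*i - f*g) + c*(d*h - e*g), where the 3×3 is [[a, b, c], [d, e, f], [g, h, i]].
Minor M_00 = (13)*(10) - (-1)*(-8) = 130 - 8 = 122.
Minor M_01 = (-14)*(10) - (-1)*(-11) = -140 - 11 = -151.
Minor M_02 = (-14)*(-8) - (13)*(-11) = 112 + 143 = 255.
det(T) = (7)*(122) - (-9)*(-151) + (-13)*(255) = 854 - 1359 - 3315 = -3820.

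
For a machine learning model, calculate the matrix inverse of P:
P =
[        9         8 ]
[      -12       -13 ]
det(P) = -21
P⁻¹ =
[    13/21      8/21 ]
[     -4/7      -3/7 ]

For a 2×2 matrix P = [[a, b], [c, d]] with det(P) ≠ 0, P⁻¹ = (1/det(P)) * [[d, -b], [-c, a]].
det(P) = (9)*(-13) - (8)*(-12) = -117 + 96 = -21.
P⁻¹ = (1/-21) * [[-13, -8], [12, 9]].
Dividing each entry by -21 and reducing:
P⁻¹ =
[    13/21      8/21 ]
[     -4/7      -3/7 ]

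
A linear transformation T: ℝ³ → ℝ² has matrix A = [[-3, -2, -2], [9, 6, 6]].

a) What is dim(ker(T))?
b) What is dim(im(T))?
dim(ker) = 2, dim(im) = 1

Observe that row 2 = -3 × row 1 (so the rows are linearly dependent).
Thus rank(A) = 1 (only one linearly independent row).
dim(im(T)) = rank(A) = 1.
By the rank-nullity theorem applied to T: ℝ³ → ℝ², rank(A) + nullity(A) = 3 (the domain dimension), so dim(ker(T)) = 3 - 1 = 2.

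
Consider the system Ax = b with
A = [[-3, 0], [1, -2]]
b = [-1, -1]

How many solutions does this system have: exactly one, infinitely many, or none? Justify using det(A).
Exactly one solution

Compute det(A) = (-3)*(-2) - (0)*(1) = 6.
Because det(A) ≠ 0, A is invertible and Ax = b has a unique solution for every b (here x = A⁻¹ b).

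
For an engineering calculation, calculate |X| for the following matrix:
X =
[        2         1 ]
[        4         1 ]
det(X) = -2

For a 2×2 matrix [[a, b], [c, d]], det = a*d - b*c.
det(X) = (2)*(1) - (1)*(4) = 2 - 4 = -2.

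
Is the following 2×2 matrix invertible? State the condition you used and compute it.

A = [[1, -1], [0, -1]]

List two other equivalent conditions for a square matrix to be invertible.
Yes, invertible; det(A) = -1 ≠ 0. Equivalent conditions: rank(A) = 2; Ax = 0 has only the trivial solution; 0 is not an eigenvalue; the columns of A are linearly independent.

To check invertibility, compute det(A).
The given matrix is triangular, so det(A) equals the product of its diagonal entries = -1 ≠ 0.
Since det(A) ≠ 0, A is invertible.
Equivalent conditions for a square matrix A to be invertible:
- rank(A) = 2 (full rank).
- The homogeneous system Ax = 0 has only the trivial solution x = 0.
- 0 is not an eigenvalue of A.
- The columns (equivalently rows) of A are linearly independent.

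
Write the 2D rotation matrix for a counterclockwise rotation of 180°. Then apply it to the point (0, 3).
R = [[-1, 0], [0, -1]]; R·(0, 3) = (0, -3)

Rotation matrix formula: R(θ) = [[cos θ, -sin θ], [sin θ, cos θ]]
For θ = 180°:
cos(180°) = -1
sin(180°) = 0
R = [[-1, 0], [0, -1]]
Apply to (0, 3): [-1·0 + (0)·3, 0·0 + -1·3] = (0, -3)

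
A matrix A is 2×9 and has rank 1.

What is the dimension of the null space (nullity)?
8

The rank-nullity theorem for an m×n matrix states:
rank(A) + nullity(A) = n (the number of columns).
Here n = 9 and rank(A) = 1, so nullity(A) = 9 - 1 = 8.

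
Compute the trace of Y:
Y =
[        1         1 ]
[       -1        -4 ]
tr(Y) = 1 - 4 = -3

The trace of a square matrix is the sum of its diagonal entries.
Diagonal entries of Y: Y[0][0] = 1, Y[1][1] = -4.
tr(Y) = 1 - 4 = -3.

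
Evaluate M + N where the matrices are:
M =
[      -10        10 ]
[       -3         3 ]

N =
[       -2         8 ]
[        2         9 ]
M + N =
[      -12        18 ]
[       -1        12 ]

Matrix addition is elementwise: (M+N)[i][j] = M[i][j] + N[i][j].
  (M+N)[0][0] = (-10) + (-2) = -12
  (M+N)[0][1] = (10) + (8) = 18
  (M+N)[1][0] = (-3) + (2) = -1
  (M+N)[1][1] = (3) + (9) = 12
M + N =
[      -12        18 ]
[       -1        12 ]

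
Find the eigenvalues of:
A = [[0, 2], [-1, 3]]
λ = 1, 2

Solve det(A - λI) = 0. For a 2×2 matrix this is λ² - (trace)λ + det = 0.
trace(A) = 0 + 3 = 3.
det(A) = (0)*(3) - (2)*(-1) = 0 + 2 = 2.
Characteristic equation: λ² - (3)λ + (2) = 0.
Discriminant: (3)² - 4*(2) = 9 - 8 = 1.
Roots: λ = (3 ± √1) / 2 = 1, 2.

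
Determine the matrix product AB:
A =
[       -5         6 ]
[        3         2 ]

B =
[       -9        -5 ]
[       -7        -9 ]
AB =
[        3       -29 ]
[      -41       -33 ]

Matrix multiplication: (AB)[i][j] = sum over k of A[i][k] * B[k][j].
  (AB)[0][0] = (-5)*(-9) + (6)*(-7) = 3
  (AB)[0][1] = (-5)*(-5) + (6)*(-9) = -29
  (AB)[1][0] = (3)*(-9) + (2)*(-7) = -41
  (AB)[1][1] = (3)*(-5) + (2)*(-9) = -33
AB =
[        3       -29 ]
[      -41       -33 ]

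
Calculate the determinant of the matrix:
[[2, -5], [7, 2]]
39

For a 2×2 matrix [[a, b], [c, d]], det = ad - bc
det = (2)(2) - (-5)(7) = 4 - -35 = 39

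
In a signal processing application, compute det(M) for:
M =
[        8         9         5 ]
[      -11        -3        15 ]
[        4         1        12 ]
det(M) = 1325

Expand along row 0 (cofactor expansion): det(M) = a*(e*i - f*h) - b*(d*i - f*g) + c*(d*h - e*g), where the 3×3 is [[a, b, c], [d, e, f], [g, h, i]].
Minor M_00 = (-3)*(12) - (15)*(1) = -36 - 15 = -51.
Minor M_01 = (-11)*(12) - (15)*(4) = -132 - 60 = -192.
Minor M_02 = (-11)*(1) - (-3)*(4) = -11 + 12 = 1.
det(M) = (8)*(-51) - (9)*(-192) + (5)*(1) = -408 + 1728 + 5 = 1325.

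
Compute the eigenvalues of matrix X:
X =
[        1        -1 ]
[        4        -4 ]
λ = -3, 0

Solve det(X - λI) = 0. For a 2×2 matrix the characteristic equation is λ² - (trace)λ + det = 0.
trace(X) = a + d = 1 - 4 = -3.
det(X) = a*d - b*c = (1)*(-4) - (-1)*(4) = -4 + 4 = 0.
Characteristic equation: λ² - (-3)λ + (0) = 0.
Discriminant = (-3)² - 4*(0) = 9 - 0 = 9.
λ = (-3 ± √9) / 2 = (-3 ± 3) / 2 = -3, 0.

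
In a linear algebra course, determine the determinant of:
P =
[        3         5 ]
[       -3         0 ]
det(P) = 15

For a 2×2 matrix [[a, b], [c, d]], det = a*d - b*c.
det(P) = (3)*(0) - (5)*(-3) = 0 + 15 = 15.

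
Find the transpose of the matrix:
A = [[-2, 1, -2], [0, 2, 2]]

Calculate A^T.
[[-2, 0], [1, 2], [-2, 2]]

The transpose sends entry (i,j) to (j,i); rows become columns.
Row 0 of A: [-2, 1, -2] -> column 0 of A^T.
Row 1 of A: [0, 2, 2] -> column 1 of A^T.
A^T = [[-2, 0], [1, 2], [-2, 2]]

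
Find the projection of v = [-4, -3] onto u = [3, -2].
[-18/13, 12/13]

The projection of v onto u is proj_u(v) = ((v·u) / (u·u)) · u.
v·u = (-4)*(3) + (-3)*(-2) = -6.
u·u = (3)*(3) + (-2)*(-2) = 13.
coefficient = -6 / 13 = -6/13.
proj_u(v) = -6/13 · [3, -2] = [-18/13, 12/13].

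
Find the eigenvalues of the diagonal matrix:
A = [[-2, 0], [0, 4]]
λ₁ = -2, λ₂ = 4

The characteristic polynomial of A is det(A - λI) = (-2 - λ)(4 - λ) = 0.
The roots are λ = -2 and λ = 4, so the eigenvalues are the diagonal entries.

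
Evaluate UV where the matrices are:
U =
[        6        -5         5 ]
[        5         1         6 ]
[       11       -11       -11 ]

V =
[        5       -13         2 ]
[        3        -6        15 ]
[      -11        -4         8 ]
UV =
[      -40       -68       -23 ]
[      -38       -95        73 ]
[      143       -33      -231 ]

Matrix multiplication: (UV)[i][j] = sum over k of U[i][k] * V[k][j].
  (UV)[0][0] = (6)*(5) + (-5)*(3) + (5)*(-11) = -40
  (UV)[0][1] = (6)*(-13) + (-5)*(-6) + (5)*(-4) = -68
  (UV)[0][2] = (6)*(2) + (-5)*(15) + (5)*(8) = -23
  (UV)[1][0] = (5)*(5) + (1)*(3) + (6)*(-11) = -38
  (UV)[1][1] = (5)*(-13) + (1)*(-6) + (6)*(-4) = -95
  (UV)[1][2] = (5)*(2) + (1)*(15) + (6)*(8) = 73
  (UV)[2][0] = (11)*(5) + (-11)*(3) + (-11)*(-11) = 143
  (UV)[2][1] = (11)*(-13) + (-11)*(-6) + (-11)*(-4) = -33
  (UV)[2][2] = (11)*(2) + (-11)*(15) + (-11)*(8) = -231
UV =
[      -40       -68       -23 ]
[      -38       -95        73 ]
[      143       -33      -231 ]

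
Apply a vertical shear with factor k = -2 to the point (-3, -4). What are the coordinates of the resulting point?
(-3, 2)

Shear matrix for vertical shear with factor k = -2:
[[1, 0], [-2, 1]]
Result: (-3, -4) → (-3, 2)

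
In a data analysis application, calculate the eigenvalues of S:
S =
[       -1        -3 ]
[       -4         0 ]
λ = -4, 3

Solve det(S - λI) = 0. For a 2×2 matrix the characteristic equation is λ² - (trace)λ + det = 0.
trace(S) = a + d = -1 + 0 = -1.
det(S) = a*d - b*c = (-1)*(0) - (-3)*(-4) = 0 - 12 = -12.
Characteristic equation: λ² - (-1)λ + (-12) = 0.
Discriminant = (-1)² - 4*(-12) = 1 + 48 = 49.
λ = (-1 ± √49) / 2 = (-1 ± 7) / 2 = -4, 3.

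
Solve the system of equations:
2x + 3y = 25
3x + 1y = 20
x = 5, y = 5

Use elimination (row reduction):
Equation 1: 2x + 3y = 25.
Equation 2: 3x + 1y = 20.
Multiply Eq1 by 3 and Eq2 by 2: 6x + 9y = 75;  6x + 2y = 40.
Subtract: (-7)y = -35, so y = 5.
Back-substitute into Eq1: 2x + 3*(5) = 25, so x = 5.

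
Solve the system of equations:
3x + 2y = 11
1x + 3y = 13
x = 1, y = 4

Use elimination (row reduction):
Equation 1: 3x + 2y = 11.
Equation 2: 1x + 3y = 13.
Multiply Eq1 by 1 and Eq2 by 3: 3x + 2y = 11;  3x + 9y = 39.
Subtract: (7)y = 28, so y = 4.
Back-substitute into Eq1: 3x + 2*(4) = 11, so x = 1.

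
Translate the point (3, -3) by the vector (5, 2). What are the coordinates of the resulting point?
(8, -1)

Translation by (5, 2):
x' = 3 + 5 = 8
y' = -3 + 2 = -1
Homogeneous matrix: [[1, 0, 5], [0, 1, 2], [0, 0, 1]]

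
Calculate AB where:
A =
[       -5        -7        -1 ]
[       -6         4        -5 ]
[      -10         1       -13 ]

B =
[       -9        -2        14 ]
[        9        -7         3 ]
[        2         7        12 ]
AB =
[      -20        52      -103 ]
[       80       -51      -132 ]
[       73       -78      -293 ]

Matrix multiplication: (AB)[i][j] = sum over k of A[i][k] * B[k][j].
  (AB)[0][0] = (-5)*(-9) + (-7)*(9) + (-1)*(2) = -20
  (AB)[0][1] = (-5)*(-2) + (-7)*(-7) + (-1)*(7) = 52
  (AB)[0][2] = (-5)*(14) + (-7)*(3) + (-1)*(12) = -103
  (AB)[1][0] = (-6)*(-9) + (4)*(9) + (-5)*(2) = 80
  (AB)[1][1] = (-6)*(-2) + (4)*(-7) + (-5)*(7) = -51
  (AB)[1][2] = (-6)*(14) + (4)*(3) + (-5)*(12) = -132
  (AB)[2][0] = (-10)*(-9) + (1)*(9) + (-13)*(2) = 73
  (AB)[2][1] = (-10)*(-2) + (1)*(-7) + (-13)*(7) = -78
  (AB)[2][2] = (-10)*(14) + (1)*(3) + (-13)*(12) = -293
AB =
[      -20        52      -103 ]
[       80       -51      -132 ]
[       73       -78      -293 ]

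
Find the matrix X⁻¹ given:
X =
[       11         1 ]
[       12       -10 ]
det(X) = -122
X⁻¹ =
[     5/61     1/122 ]
[     6/61   -11/122 ]

For a 2×2 matrix X = [[a, b], [c, d]] with det(X) ≠ 0, X⁻¹ = (1/det(X)) * [[d, -b], [-c, a]].
det(X) = (11)*(-10) - (1)*(12) = -110 - 12 = -122.
X⁻¹ = (1/-122) * [[-10, -1], [-12, 11]].
Dividing each entry by -122 and reducing:
X⁻¹ =
[     5/61     1/122 ]
[     6/61   -11/122 ]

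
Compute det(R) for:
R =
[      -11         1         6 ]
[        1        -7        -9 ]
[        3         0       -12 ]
det(R) = -813

Expand along row 0 (cofactor expansion): det(R) = a*(e*i - f*h) - b*(d*i - f*g) + c*(d*h - e*g), where the 3×3 is [[a, b, c], [d, e, f], [g, h, i]].
Minor M_00 = (-7)*(-12) - (-9)*(0) = 84 - 0 = 84.
Minor M_01 = (1)*(-12) - (-9)*(3) = -12 + 27 = 15.
Minor M_02 = (1)*(0) - (-7)*(3) = 0 + 21 = 21.
det(R) = (-11)*(84) - (1)*(15) + (6)*(21) = -924 - 15 + 126 = -813.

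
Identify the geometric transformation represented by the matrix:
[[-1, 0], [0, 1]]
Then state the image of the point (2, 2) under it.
reflection across the y-axis; image of (2, 2) is (-2, 2)

This is a symmetric orthogonal matrix with determinant -1, which characterizes a reflection in ℝ².
The matrix [[-1, 0], [0, 1]] represents: reflection across the y-axis.
Applying it to (2, 2): [-1·2 + 0·2, 0·2 + 1·2] = (-2, 2).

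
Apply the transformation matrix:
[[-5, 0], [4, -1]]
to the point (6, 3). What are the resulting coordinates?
(-30, 21)

Matrix multiplication:
[[-5, 0], [4, -1]] × [6, 3]ᵀ
= [-5×6 + 0×3, 4×6 + -1×3]ᵀ
= [-30.0000, 21.0000]ᵀ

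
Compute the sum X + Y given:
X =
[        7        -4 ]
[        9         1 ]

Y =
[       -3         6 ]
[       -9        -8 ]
X + Y =
[        4         2 ]
[        0        -7 ]

Matrix addition is elementwise: (X+Y)[i][j] = X[i][j] + Y[i][j].
  (X+Y)[0][0] = (7) + (-3) = 4
  (X+Y)[0][1] = (-4) + (6) = 2
  (X+Y)[1][0] = (9) + (-9) = 0
  (X+Y)[1][1] = (1) + (-8) = -7
X + Y =
[        4         2 ]
[        0        -7 ]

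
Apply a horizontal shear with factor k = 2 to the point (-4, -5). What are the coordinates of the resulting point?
(-14, -5)

Shear matrix for horizontal shear with factor k = 2:
[[1, 2], [0, 1]]
Result: (-4, -5) → (-14, -5)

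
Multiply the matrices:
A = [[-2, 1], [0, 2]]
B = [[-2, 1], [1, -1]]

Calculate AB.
[[5, -3], [2, -2]]

Each entry (i,j) of AB = sum over k of A[i][k]*B[k][j].
(AB)[0][0] = (-2)*(-2) + (1)*(1) = 5
(AB)[0][1] = (-2)*(1) + (1)*(-1) = -3
(AB)[1][0] = (0)*(-2) + (2)*(1) = 2
(AB)[1][1] = (0)*(1) + (2)*(-1) = -2
AB = [[5, -3], [2, -2]]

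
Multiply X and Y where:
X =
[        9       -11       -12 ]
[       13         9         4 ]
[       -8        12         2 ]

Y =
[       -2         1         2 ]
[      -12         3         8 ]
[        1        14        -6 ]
XY =
[      102      -192         2 ]
[     -130        96        74 ]
[     -126        56        68 ]

Matrix multiplication: (XY)[i][j] = sum over k of X[i][k] * Y[k][j].
  (XY)[0][0] = (9)*(-2) + (-11)*(-12) + (-12)*(1) = 102
  (XY)[0][1] = (9)*(1) + (-11)*(3) + (-12)*(14) = -192
  (XY)[0][2] = (9)*(2) + (-11)*(8) + (-12)*(-6) = 2
  (XY)[1][0] = (13)*(-2) + (9)*(-12) + (4)*(1) = -130
  (XY)[1][1] = (13)*(1) + (9)*(3) + (4)*(14) = 96
  (XY)[1][2] = (13)*(2) + (9)*(8) + (4)*(-6) = 74
  (XY)[2][0] = (-8)*(-2) + (12)*(-12) + (2)*(1) = -126
  (XY)[2][1] = (-8)*(1) + (12)*(3) + (2)*(14) = 56
  (XY)[2][2] = (-8)*(2) + (12)*(8) + (2)*(-6) = 68
XY =
[      102      -192         2 ]
[     -130        96        74 ]
[     -126        56        68 ]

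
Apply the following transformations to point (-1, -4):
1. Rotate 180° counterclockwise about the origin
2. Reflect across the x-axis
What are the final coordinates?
(1, -4)

Step 1: Rotate 180° → (1, 4)
Step 2: Reflect across the x-axis → (1, -4)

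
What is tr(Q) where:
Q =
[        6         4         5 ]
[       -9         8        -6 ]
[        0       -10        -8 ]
tr(Q) = 6 + 8 - 8 = 6

The trace of a square matrix is the sum of its diagonal entries.
Diagonal entries of Q: Q[0][0] = 6, Q[1][1] = 8, Q[2][2] = -8.
tr(Q) = 6 + 8 - 8 = 6.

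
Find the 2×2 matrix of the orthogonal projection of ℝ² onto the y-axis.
[[0, 0], [0, 1]]

The orthogonal projection onto the line spanned by a nonzero vector u = (a, b) has matrix P = (u uᵀ) / (uᵀ u) = (1/(a² + b²)) · [[a², ab], [ab, b²]].
Here u = (0, 1), so a² + b² = 0 + 1 = 1.
P = (1/1) · [[0, 0], [0, 1]] = [[0, 0], [0, 1]].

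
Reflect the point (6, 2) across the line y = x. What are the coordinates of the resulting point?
(2, 6)

Reflection across line y = x: (6, 2) → (2, 6)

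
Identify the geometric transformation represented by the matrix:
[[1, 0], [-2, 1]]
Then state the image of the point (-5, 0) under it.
vertical shear with factor -2; image of (-5, 0) is (-5, 10)

The matrix [[1, 0], [k, 1]] sends (x, y) to (x, -2x + y), leaving the x-coordinate fixed: a vertical shear.
The matrix [[1, 0], [-2, 1]] represents: vertical shear with factor -2.
Applying it to (-5, 0): [1·-5 + 0·0, -2·-5 + 1·0] = (-5, 10).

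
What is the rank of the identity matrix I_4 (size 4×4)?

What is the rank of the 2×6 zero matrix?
rank(I_4) = 4, rank(0) = 0

The identity I_4 has 4 columns that are the standard basis vectors e_1, …, e_4. These are linearly independent, so all 4 columns are pivots and rank(I_4) = 4.
The 2×6 zero matrix has every entry zero, so every row is the zero row and there are no pivots; rank(0) = 0.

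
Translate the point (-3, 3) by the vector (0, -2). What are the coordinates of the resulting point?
(-3, 1)

Translation by (0, -2):
x' = -3 + 0 = -3
y' = 3 + -2 = 1
Homogeneous matrix: [[1, 0, 0], [0, 1, -2], [0, 0, 1]]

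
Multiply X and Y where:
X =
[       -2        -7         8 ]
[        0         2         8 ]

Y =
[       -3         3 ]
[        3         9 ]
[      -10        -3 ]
XY =
[      -95       -93 ]
[      -74        -6 ]

Matrix multiplication: (XY)[i][j] = sum over k of X[i][k] * Y[k][j].
  (XY)[0][0] = (-2)*(-3) + (-7)*(3) + (8)*(-10) = -95
  (XY)[0][1] = (-2)*(3) + (-7)*(9) + (8)*(-3) = -93
  (XY)[1][0] = (0)*(-3) + (2)*(3) + (8)*(-10) = -74
  (XY)[1][1] = (0)*(3) + (2)*(9) + (8)*(-3) = -6
XY =
[      -95       -93 ]
[      -74        -6 ]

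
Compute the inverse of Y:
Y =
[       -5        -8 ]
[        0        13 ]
det(Y) = -65
Y⁻¹ =
[     -1/5     -8/65 ]
[        0      1/13 ]

For a 2×2 matrix Y = [[a, b], [c, d]] with det(Y) ≠ 0, Y⁻¹ = (1/det(Y)) * [[d, -b], [-c, a]].
det(Y) = (-5)*(13) - (-8)*(0) = -65 - 0 = -65.
Y⁻¹ = (1/-65) * [[13, 8], [0, -5]].
Dividing each entry by -65 and reducing:
Y⁻¹ =
[     -1/5     -8/65 ]
[        0      1/13 ]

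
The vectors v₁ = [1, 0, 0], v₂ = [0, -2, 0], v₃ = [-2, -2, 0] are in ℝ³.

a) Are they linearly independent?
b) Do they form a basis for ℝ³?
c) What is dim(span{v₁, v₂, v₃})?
Not independent, not a basis, dim(span) = 2

Check whether v₃ can be written as a linear combination of v₁ and v₂.
v₃ = (-2)·v₁ + (1)·v₂ = [-2, -2, 0], so the three vectors are linearly dependent.
Thus they do not form a basis for ℝ³, and dim(span{v₁, v₂, v₃}) = 2 (spanned by v₁ and v₂).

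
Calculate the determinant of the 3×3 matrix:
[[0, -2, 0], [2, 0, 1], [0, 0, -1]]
-4

Expansion along first row:
det = 0·det([[0,1],[0,-1]]) - -2·det([[2,1],[0,-1]]) + 0·det([[2,0],[0,0]])
    = 0·(0·-1 - 1·0) - -2·(2·-1 - 1·0) + 0·(2·0 - 0·0)
    = 0·0 - -2·-2 + 0·0
    = 0 + -4 + 0 = -4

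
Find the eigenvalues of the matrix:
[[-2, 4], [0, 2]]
λ = -2 and λ = 2

Characteristic equation: det(A - λI) = 0
λ² - (trace)λ + (det) = 0
λ² - (0)λ + (-4) = 0
λ² - 0λ - 4 = 0
Solving: λ = -2, 2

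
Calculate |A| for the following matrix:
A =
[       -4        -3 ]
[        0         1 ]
det(A) = -4

For a 2×2 matrix [[a, b], [c, d]], det = a*d - b*c.
det(A) = (-4)*(1) - (-3)*(0) = -4 - 0 = -4.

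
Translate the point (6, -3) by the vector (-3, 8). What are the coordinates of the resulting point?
(3, 5)

Translation by (-3, 8):
x' = 6 + -3 = 3
y' = -3 + 8 = 5
Homogeneous matrix: [[1, 0, -3], [0, 1, 8], [0, 0, 1]]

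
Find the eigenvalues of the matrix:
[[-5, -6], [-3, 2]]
λ = -7 and λ = 4

Characteristic equation: det(A - λI) = 0
λ² - (trace)λ + (det) = 0
λ² - (-3)λ + (-28) = 0
λ² + 3λ - 28 = 0
Solving: λ = -7, 4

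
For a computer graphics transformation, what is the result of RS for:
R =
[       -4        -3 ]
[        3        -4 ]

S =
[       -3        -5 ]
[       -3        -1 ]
RS =
[       21        23 ]
[        3       -11 ]

Matrix multiplication: (RS)[i][j] = sum over k of R[i][k] * S[k][j].
  (RS)[0][0] = (-4)*(-3) + (-3)*(-3) = 21
  (RS)[0][1] = (-4)*(-5) + (-3)*(-1) = 23
  (RS)[1][0] = (3)*(-3) + (-4)*(-3) = 3
  (RS)[1][1] = (3)*(-5) + (-4)*(-1) = -11
RS =
[       21        23 ]
[        3       -11 ]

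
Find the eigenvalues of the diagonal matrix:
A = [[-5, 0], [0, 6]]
λ₁ = -5, λ₂ = 6

The characteristic polynomial of A is det(A - λI) = (-5 - λ)(6 - λ) = 0.
The roots are λ = -5 and λ = 6, so the eigenvalues are the diagonal entries.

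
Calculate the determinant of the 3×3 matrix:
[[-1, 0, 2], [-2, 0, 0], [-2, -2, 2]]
8

Expansion along first row:
det = -1·det([[0,0],[-2,2]]) - 0·det([[-2,0],[-2,2]]) + 2·det([[-2,0],[-2,-2]])
    = -1·(0·2 - 0·-2) - 0·(-2·2 - 0·-2) + 2·(-2·-2 - 0·-2)
    = -1·0 - 0·-4 + 2·4
    = 0 + 0 + 8 = 8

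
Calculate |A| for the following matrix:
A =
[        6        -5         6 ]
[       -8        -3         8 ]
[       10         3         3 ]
det(A) = -682

Expand along row 0 (cofactor expansion): det(A) = a*(e*i - f*h) - b*(d*i - f*g) + c*(d*h - e*g), where the 3×3 is [[a, b, c], [d, e, f], [g, h, i]].
Minor M_00 = (-3)*(3) - (8)*(3) = -9 - 24 = -33.
Minor M_01 = (-8)*(3) - (8)*(10) = -24 - 80 = -104.
Minor M_02 = (-8)*(3) - (-3)*(10) = -24 + 30 = 6.
det(A) = (6)*(-33) - (-5)*(-104) + (6)*(6) = -198 - 520 + 36 = -682.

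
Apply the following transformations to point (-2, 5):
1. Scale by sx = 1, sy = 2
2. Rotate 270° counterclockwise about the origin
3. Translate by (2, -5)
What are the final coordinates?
(12, -3)

Step 1: Scale → (-2, 10)
Step 2: Rotate 270° → (10, 2)
Step 3: Translate → (12, -3)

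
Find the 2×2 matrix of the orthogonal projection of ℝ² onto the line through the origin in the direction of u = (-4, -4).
[[1/2, 1/2], [1/2, 1/2]]

The orthogonal projection onto the line spanned by a nonzero vector u = (a, b) has matrix P = (u uᵀ) / (uᵀ u) = (1/(a² + b²)) · [[a², ab], [ab, b²]].
Here u = (-4, -4), so a² + b² = 16 + 16 = 32.
P = (1/32) · [[16, 16], [16, 16]] = [[1/2, 1/2], [1/2, 1/2]].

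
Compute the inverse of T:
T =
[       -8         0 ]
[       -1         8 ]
det(T) = -64
T⁻¹ =
[     -1/8         0 ]
[    -1/64       1/8 ]

For a 2×2 matrix T = [[a, b], [c, d]] with det(T) ≠ 0, T⁻¹ = (1/det(T)) * [[d, -b], [-c, a]].
det(T) = (-8)*(8) - (0)*(-1) = -64 - 0 = -64.
T⁻¹ = (1/-64) * [[8, 0], [1, -8]].
Dividing each entry by -64 and reducing:
T⁻¹ =
[     -1/8         0 ]
[    -1/64       1/8 ]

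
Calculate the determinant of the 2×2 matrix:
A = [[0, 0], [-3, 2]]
0

For A = [[a, b], [c, d]], det(A) = a*d - b*c.
det(A) = (0)*(2) - (0)*(-3) = 0 - 0 = 0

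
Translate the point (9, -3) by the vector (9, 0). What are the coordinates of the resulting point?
(18, -3)

Translation by (9, 0):
x' = 9 + 9 = 18
y' = -3 + 0 = -3
Homogeneous matrix: [[1, 0, 9], [0, 1, 0], [0, 0, 1]]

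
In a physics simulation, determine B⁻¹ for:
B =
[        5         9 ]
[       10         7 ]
det(B) = -55
B⁻¹ =
[    -7/55      9/55 ]
[     2/11     -1/11 ]

For a 2×2 matrix B = [[a, b], [c, d]] with det(B) ≠ 0, B⁻¹ = (1/det(B)) * [[d, -b], [-c, a]].
det(B) = (5)*(7) - (9)*(10) = 35 - 90 = -55.
B⁻¹ = (1/-55) * [[7, -9], [-10, 5]].
Dividing each entry by -55 and reducing:
B⁻¹ =
[    -7/55      9/55 ]
[     2/11     -1/11 ]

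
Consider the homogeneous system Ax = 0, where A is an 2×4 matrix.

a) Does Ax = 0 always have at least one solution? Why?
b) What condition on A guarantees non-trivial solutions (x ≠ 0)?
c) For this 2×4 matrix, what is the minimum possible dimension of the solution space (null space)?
a) Yes, x = 0 is always a solution. b) When A has linearly dependent columns (rank < n). c) Minimum nullity = 2.

a) x = 0 satisfies A·0 = 0, so the zero vector is always a solution.
b) Non-trivial solutions exist iff the columns of A are linearly dependent, equivalently rank(A) < n (the number of columns).
c) By rank-nullity, rank(A) + nullity(A) = n = 4. Since A has only 2 rows, rank(A) ≤ 2, so nullity(A) ≥ 4 - 2 = 2.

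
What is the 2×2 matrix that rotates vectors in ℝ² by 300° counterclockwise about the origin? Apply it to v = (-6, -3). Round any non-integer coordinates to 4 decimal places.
R = [[1/2, √3/2], [-√3/2, 1/2]]; R·v = (-5.5981, 3.6962)

A counterclockwise rotation by angle θ in ℝ² has matrix R(θ) = [[cos θ, -sin θ], [sin θ, cos θ]].
For θ = 300°: cos θ = 1/2, sin θ = -√3/2.
R(300°) = [[1/2, √3/2], [-√3/2, 1/2]].
R·v = [1/2·-6 + (√3/2)·-3, -√3/2·-6 + 1/2·-3] = (-5.5981, 3.6962).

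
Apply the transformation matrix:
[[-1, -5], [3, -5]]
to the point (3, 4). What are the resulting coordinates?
(-23, -11)

Matrix multiplication:
[[-1, -5], [3, -5]] × [3, 4]ᵀ
= [-1×3 + -5×4, 3×3 + -5×4]ᵀ
= [-23.0000, -11.0000]ᵀ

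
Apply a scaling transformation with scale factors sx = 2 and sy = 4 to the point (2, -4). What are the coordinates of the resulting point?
(4, -16)

Scaling matrix:
[[2, 0], [0, 4]]
Result: (2 × 2, -4 × 4) = (4, -16)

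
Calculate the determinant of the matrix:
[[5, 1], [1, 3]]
14

For a 2×2 matrix [[a, b], [c, d]], det = ad - bc
det = (5)(3) - (1)(1) = 15 - 1 = 14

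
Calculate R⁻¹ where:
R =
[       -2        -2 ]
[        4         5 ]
det(R) = -2
R⁻¹ =
[     -5/2        -1 ]
[        2         1 ]

For a 2×2 matrix R = [[a, b], [c, d]] with det(R) ≠ 0, R⁻¹ = (1/det(R)) * [[d, -b], [-c, a]].
det(R) = (-2)*(5) - (-2)*(4) = -10 + 8 = -2.
R⁻¹ = (1/-2) * [[5, 2], [-4, -2]].
Dividing each entry by -2 and reducing:
R⁻¹ =
[     -5/2        -1 ]
[        2         1 ]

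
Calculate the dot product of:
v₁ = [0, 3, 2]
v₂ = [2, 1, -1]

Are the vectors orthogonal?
1, No

The dot product is the sum of products of corresponding components.
v₁·v₂ = (0)*(2) + (3)*(1) + (2)*(-1) = 0 + 3 - 2 = 1.
Two vectors are orthogonal iff their dot product is 0; here the dot product is 1, so the vectors are not orthogonal.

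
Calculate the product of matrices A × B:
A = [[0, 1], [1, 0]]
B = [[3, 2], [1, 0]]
[[1, 0], [3, 2]]

Matrix multiplication:
C[0][0] = 0×3 + 1×1 = 1
C[0][1] = 0×2 + 1×0 = 0
C[1][0] = 1×3 + 0×1 = 3
C[1][1] = 1×2 + 0×0 = 2
Result: [[1, 0], [3, 2]]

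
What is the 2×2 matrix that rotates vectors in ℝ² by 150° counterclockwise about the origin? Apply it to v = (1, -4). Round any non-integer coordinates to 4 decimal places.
R = [[-√3/2, -1/2], [1/2, -√3/2]]; R·v = (1.1340, 3.9641)

A counterclockwise rotation by angle θ in ℝ² has matrix R(θ) = [[cos θ, -sin θ], [sin θ, cos θ]].
For θ = 150°: cos θ = -√3/2, sin θ = 1/2.
R(150°) = [[-√3/2, -1/2], [1/2, -√3/2]].
R·v = [-√3/2·1 + (-1/2)·-4, 1/2·1 + -√3/2·-4] = (1.1340, 3.9641).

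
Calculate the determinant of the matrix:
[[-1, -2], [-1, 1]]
-3

For a 2×2 matrix [[a, b], [c, d]], det = ad - bc
det = (-1)(1) - (-2)(-1) = -1 - 2 = -3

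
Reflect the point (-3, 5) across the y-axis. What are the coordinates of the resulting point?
(3, 5)

Reflection across y-axis: (-3, 5) → (3, 5)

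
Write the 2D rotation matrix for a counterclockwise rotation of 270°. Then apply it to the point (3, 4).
R = [[0, 1], [-1, 0]]; R·(3, 4) = (4, -3)

Rotation matrix formula: R(θ) = [[cos θ, -sin θ], [sin θ, cos θ]]
For θ = 270°:
cos(270°) = 0
sin(270°) = -1
R = [[0, 1], [-1, 0]]
Apply to (3, 4): [0·3 + (1)·4, -1·3 + 0·4] = (4, -3)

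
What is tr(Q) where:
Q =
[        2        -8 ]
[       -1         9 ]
tr(Q) = 2 + 9 = 11

The trace of a square matrix is the sum of its diagonal entries.
Diagonal entries of Q: Q[0][0] = 2, Q[1][1] = 9.
tr(Q) = 2 + 9 = 11.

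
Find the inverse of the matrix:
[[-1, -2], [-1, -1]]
[[1, -2], [-1, 1]]

For [[a,b],[c,d]], inverse = (1/det)·[[d,-b],[-c,a]]
det = -1·-1 - -2·-1 = -1
Inverse = (1/-1)·[[-1, 2], [1, -1]]
        = [[1, -2], [-1, 1]]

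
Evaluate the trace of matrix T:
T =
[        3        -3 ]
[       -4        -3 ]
tr(T) = 3 - 3 = 0

The trace of a square matrix is the sum of its diagonal entries.
Diagonal entries of T: T[0][0] = 3, T[1][1] = -3.
tr(T) = 3 - 3 = 0.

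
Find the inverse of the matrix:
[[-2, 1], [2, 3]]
[[-3/8, 1/8], [1/4, 1/4]]

For [[a,b],[c,d]], inverse = (1/det)·[[d,-b],[-c,a]]
det = -2·3 - 1·2 = -8
Inverse = (1/-8)·[[3, -1], [-2, -2]]
        = [[-3/8, 1/8], [1/4, 1/4]]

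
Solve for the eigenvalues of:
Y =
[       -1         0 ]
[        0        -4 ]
λ = -4, -1

Solve det(Y - λI) = 0. For a 2×2 matrix the characteristic equation is λ² - (trace)λ + det = 0.
trace(Y) = a + d = -1 - 4 = -5.
det(Y) = a*d - b*c = (-1)*(-4) - (0)*(0) = 4 - 0 = 4.
Characteristic equation: λ² - (-5)λ + (4) = 0.
Discriminant = (-5)² - 4*(4) = 25 - 16 = 9.
λ = (-5 ± √9) / 2 = (-5 ± 3) / 2 = -4, -1.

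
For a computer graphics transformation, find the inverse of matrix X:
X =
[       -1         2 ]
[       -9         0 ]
det(X) = 18
X⁻¹ =
[        0      -1/9 ]
[      1/2     -1/18 ]

For a 2×2 matrix X = [[a, b], [c, d]] with det(X) ≠ 0, X⁻¹ = (1/det(X)) * [[d, -b], [-c, a]].
det(X) = (-1)*(0) - (2)*(-9) = 0 + 18 = 18.
X⁻¹ = (1/18) * [[0, -2], [9, -1]].
Dividing each entry by 18 and reducing:
X⁻¹ =
[        0      -1/9 ]
[      1/2     -1/18 ]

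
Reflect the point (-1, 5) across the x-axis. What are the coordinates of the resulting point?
(-1, -5)

Reflection across x-axis: (-1, 5) → (-1, -5)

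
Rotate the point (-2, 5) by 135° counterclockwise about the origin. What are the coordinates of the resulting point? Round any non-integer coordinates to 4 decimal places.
(-2.1213, -4.9497)

Rotation matrix R(θ) = [[cos θ, -sin θ], [sin θ, cos θ]]; for θ = 135°:
R = [[-√2/2, -√2/2], [√2/2, -√2/2]]
Result: R × [-2, 5]ᵀ = [-√2/2·-2 + (-√2/2)·5, √2/2·-2 + (-√2/2)·5]ᵀ = (-2.1213, -4.9497)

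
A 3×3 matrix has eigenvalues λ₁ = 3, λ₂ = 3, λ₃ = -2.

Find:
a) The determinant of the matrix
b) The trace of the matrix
det = -18, trace = 4

Two standard eigenvalue identities:
- det(A) equals the product of the eigenvalues (counted with multiplicity).
- trace(A) equals the sum of the eigenvalues.
det(A) = (3)*(3)*(-2) = -18.
trace(A) = 3 + 3 - 2 = 4.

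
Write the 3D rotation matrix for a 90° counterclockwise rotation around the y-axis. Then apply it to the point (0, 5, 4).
R = [[0, 0, 1], [0, 1, 0], [-1, 0, 0]]; R·(0, 5, 4) = (4, 5, 0)

Rotation matrix for 90° around y-axis:
cos(90°) = 0, sin(90°) = 1
R = [[0, 0, 1], [0, 1, 0], [-1, 0, 0]]
Apply to (0, 5, 4): R·[0, 5, 4]ᵀ = (4, 5, 0)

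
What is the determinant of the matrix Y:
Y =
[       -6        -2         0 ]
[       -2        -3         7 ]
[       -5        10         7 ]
det(Y) = 588

Expand along row 0 (cofactor expansion): det(Y) = a*(e*i - f*h) - b*(d*i - f*g) + c*(d*h - e*g), where the 3×3 is [[a, b, c], [d, e, f], [g, h, i]].
Minor M_00 = (-3)*(7) - (7)*(10) = -21 - 70 = -91.
Minor M_01 = (-2)*(7) - (7)*(-5) = -14 + 35 = 21.
Minor M_02 = (-2)*(10) - (-3)*(-5) = -20 - 15 = -35.
det(Y) = (-6)*(-91) - (-2)*(21) + (0)*(-35) = 546 + 42 + 0 = 588.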